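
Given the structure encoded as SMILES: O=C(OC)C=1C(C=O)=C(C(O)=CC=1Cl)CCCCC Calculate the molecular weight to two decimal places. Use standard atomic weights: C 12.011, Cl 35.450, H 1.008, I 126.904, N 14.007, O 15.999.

284.74 g/mol

First, the molecular formula is C14H17ClO4 (counting implicit H from valence).
  C: 14 × 12.011 = 168.154
  Cl: 1 × 35.450 = 35.450
  H: 17 × 1.008 = 17.136
  O: 4 × 15.999 = 63.996
Sum: 14×12.011 + 1×35.450 + 17×1.008 + 4×15.999 = 284.736 → 284.74 g/mol.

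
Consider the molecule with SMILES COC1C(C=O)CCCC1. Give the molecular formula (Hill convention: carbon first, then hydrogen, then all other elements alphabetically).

C8H14O2

Walk through each heavy atom and fill implicit hydrogens from standard valence (C 4, N 3, O 2, S 2, halogen 1):
  atom 1: C, bond orders sum to 1 (valence 4) → 3 H
  atom 2: O, bond orders sum to 2 (valence 2) → 0 H
  atom 3: C, bond orders sum to 3 (valence 4) → 1 H
  atom 4: C, bond orders sum to 3 (valence 4) → 1 H
  atom 5: C, bond orders sum to 3 (valence 4) → 1 H
  atom 6: O, bond orders sum to 2 (valence 2) → 0 H
  atom 7: C, bond orders sum to 2 (valence 4) → 2 H
  atom 8: C, bond orders sum to 2 (valence 4) → 2 H
  atom 9: C, bond orders sum to 2 (valence 4) → 2 H
  atom 10: C, bond orders sum to 2 (valence 4) → 2 H
Totals → C:8, H:14, O:2.
In Hill order: C8H14O2.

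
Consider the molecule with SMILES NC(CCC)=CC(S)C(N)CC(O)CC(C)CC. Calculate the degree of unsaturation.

1

Molecular formula: C14H30N2OS.
DoU = (2C + 2 + N − H − X) / 2, where X is the halogen count and O/S are ignored.
    = (2·14 + 2 + 2 − 30 − 0) / 2 = 2 / 2 = 1.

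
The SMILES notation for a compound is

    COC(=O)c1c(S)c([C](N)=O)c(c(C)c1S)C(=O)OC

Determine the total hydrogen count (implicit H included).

Walk through each heavy atom and fill implicit hydrogens from standard valence (C 4, N 3, O 2, S 2, halogen 1); for lowercase aromatic atoms, an aromatic c carries 1 H when it has two neighbours and 0 H with three, and aromatic n carries 0 H:
  atom 1: C, bond orders sum to 1 (valence 4) → 3 H
  atom 2: O, bond orders sum to 2 (valence 2) → 0 H
  atom 3: C, bond orders sum to 4 (valence 4) → 0 H
  atom 4: O, bond orders sum to 2 (valence 2) → 0 H
  atom 5: aromatic c, 3 neighbours → 0 H
  atom 6: aromatic c, 3 neighbours → 0 H
  atom 7: S, bond orders sum to 1 (valence 2) → 1 H
  atom 8: aromatic c, 3 neighbours → 0 H
  atom 9: C with explicit H count 0
  atom 10: N, bond orders sum to 1 (valence 3) → 2 H
  atom 11: O, bond orders sum to 2 (valence 2) → 0 H
  atom 12: aromatic c, 3 neighbours → 0 H
  atom 13: aromatic c, 3 neighbours → 0 H
  atom 14: C, bond orders sum to 1 (valence 4) → 3 H
  atom 15: aromatic c, 3 neighbours → 0 H
  atom 16: S, bond orders sum to 1 (valence 2) → 1 H
  atom 17: C, bond orders sum to 4 (valence 4) → 0 H
  atom 18: O, bond orders sum to 2 (valence 2) → 0 H
  atom 19: O, bond orders sum to 2 (valence 2) → 0 H
  atom 20: C, bond orders sum to 1 (valence 4) → 3 H
Total hydrogens: 13.

13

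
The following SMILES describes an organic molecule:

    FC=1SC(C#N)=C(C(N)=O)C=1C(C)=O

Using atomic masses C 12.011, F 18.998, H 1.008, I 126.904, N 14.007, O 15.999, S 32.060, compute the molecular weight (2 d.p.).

First, the molecular formula is C8H5FN2O2S (counting implicit H from valence).
  C: 8 × 12.011 = 96.088
  F: 1 × 18.998 = 18.998
  H: 5 × 1.008 = 5.040
  N: 2 × 14.007 = 28.014
  O: 2 × 15.999 = 31.998
  S: 1 × 32.060 = 32.060
Sum: 8×12.011 + 1×18.998 + 5×1.008 + 2×14.007 + 2×15.999 + 1×32.060 = 212.198 → 212.20 g/mol.

212.20 g/mol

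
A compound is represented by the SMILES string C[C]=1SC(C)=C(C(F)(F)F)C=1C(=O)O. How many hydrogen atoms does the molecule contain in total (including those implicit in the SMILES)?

7

Walk through each heavy atom and fill implicit hydrogens from standard valence (C 4, N 3, O 2, S 2, halogen 1):
  atom 1: C, bond orders sum to 1 (valence 4) → 3 H
  atom 2: C with explicit H count 0
  atom 3: S, bond orders sum to 2 (valence 2) → 0 H
  atom 4: C, bond orders sum to 4 (valence 4) → 0 H
  atom 5: C, bond orders sum to 1 (valence 4) → 3 H
  atom 6: C, bond orders sum to 4 (valence 4) → 0 H
  atom 7: C, bond orders sum to 4 (valence 4) → 0 H
  atom 8: F (halogen, monovalent) → 0 H
  atom 9: F (halogen, monovalent) → 0 H
  atom 10: F (halogen, monovalent) → 0 H
  atom 11: C, bond orders sum to 4 (valence 4) → 0 H
  atom 12: C, bond orders sum to 4 (valence 4) → 0 H
  atom 13: O, bond orders sum to 2 (valence 2) → 0 H
  atom 14: O, bond orders sum to 1 (valence 2) → 1 H
Total hydrogens: 7.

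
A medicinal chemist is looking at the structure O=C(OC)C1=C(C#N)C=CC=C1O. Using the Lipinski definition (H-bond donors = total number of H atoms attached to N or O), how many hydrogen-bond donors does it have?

Donors: find every N or O and count the H atoms it carries.
  atom 1 (O): bond orders sum to 2 → 0 H
  atom 3 (O): bond orders sum to 2 → 0 H
  atom 8 (N): bond orders sum to 3 → 0 H
  atom 13 (O): bond orders sum to 1 → 1 H
Lipinski HBD = 1.

1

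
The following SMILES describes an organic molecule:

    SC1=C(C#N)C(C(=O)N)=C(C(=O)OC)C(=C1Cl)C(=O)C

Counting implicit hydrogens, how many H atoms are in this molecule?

Walk through each heavy atom and fill implicit hydrogens from standard valence (C 4, N 3, O 2, S 2, halogen 1):
  atom 1: S, bond orders sum to 1 (valence 2) → 1 H
  atom 2: C, bond orders sum to 4 (valence 4) → 0 H
  atom 3: C, bond orders sum to 4 (valence 4) → 0 H
  atom 4: C, bond orders sum to 4 (valence 4) → 0 H
  atom 5: N, bond orders sum to 3 (valence 3) → 0 H
  atom 6: C, bond orders sum to 4 (valence 4) → 0 H
  atom 7: C, bond orders sum to 4 (valence 4) → 0 H
  atom 8: O, bond orders sum to 2 (valence 2) → 0 H
  atom 9: N, bond orders sum to 1 (valence 3) → 2 H
  atom 10: C, bond orders sum to 4 (valence 4) → 0 H
  atom 11: C, bond orders sum to 4 (valence 4) → 0 H
  atom 12: O, bond orders sum to 2 (valence 2) → 0 H
  atom 13: O, bond orders sum to 2 (valence 2) → 0 H
  atom 14: C, bond orders sum to 1 (valence 4) → 3 H
  atom 15: C, bond orders sum to 4 (valence 4) → 0 H
  atom 16: C, bond orders sum to 4 (valence 4) → 0 H
  atom 17: Cl (halogen, monovalent) → 0 H
  atom 18: C, bond orders sum to 4 (valence 4) → 0 H
  atom 19: O, bond orders sum to 2 (valence 2) → 0 H
  atom 20: C, bond orders sum to 1 (valence 4) → 3 H
Total hydrogens: 9.

9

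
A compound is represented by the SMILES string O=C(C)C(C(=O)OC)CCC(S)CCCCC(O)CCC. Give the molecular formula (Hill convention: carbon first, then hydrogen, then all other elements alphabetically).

Walk through each heavy atom and fill implicit hydrogens from standard valence (C 4, N 3, O 2, S 2, halogen 1):
  atom 1: O, bond orders sum to 2 (valence 2) → 0 H
  atom 2: C, bond orders sum to 4 (valence 4) → 0 H
  atom 3: C, bond orders sum to 1 (valence 4) → 3 H
  atom 4: C, bond orders sum to 3 (valence 4) → 1 H
  atom 5: C, bond orders sum to 4 (valence 4) → 0 H
  atom 6: O, bond orders sum to 2 (valence 2) → 0 H
  atom 7: O, bond orders sum to 2 (valence 2) → 0 H
  atom 8: C, bond orders sum to 1 (valence 4) → 3 H
  atom 9: C, bond orders sum to 2 (valence 4) → 2 H
  atom 10: C, bond orders sum to 2 (valence 4) → 2 H
  atom 11: C, bond orders sum to 3 (valence 4) → 1 H
  atom 12: S, bond orders sum to 1 (valence 2) → 1 H
  atom 13: C, bond orders sum to 2 (valence 4) → 2 H
  atom 14: C, bond orders sum to 2 (valence 4) → 2 H
  atom 15: C, bond orders sum to 2 (valence 4) → 2 H
  atom 16: C, bond orders sum to 2 (valence 4) → 2 H
  atom 17: C, bond orders sum to 3 (valence 4) → 1 H
  atom 18: O, bond orders sum to 1 (valence 2) → 1 H
  atom 19: C, bond orders sum to 2 (valence 4) → 2 H
  atom 20: C, bond orders sum to 2 (valence 4) → 2 H
  atom 21: C, bond orders sum to 1 (valence 4) → 3 H
Totals → C:16, H:30, O:4, S:1.
In Hill order: C16H30O4S.

C16H30O4S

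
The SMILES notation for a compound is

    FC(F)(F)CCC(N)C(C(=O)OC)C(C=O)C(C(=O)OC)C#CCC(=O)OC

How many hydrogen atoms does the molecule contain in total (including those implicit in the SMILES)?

Walk through each heavy atom and fill implicit hydrogens from standard valence (C 4, N 3, O 2, S 2, halogen 1):
  atom 1: F (halogen, monovalent) → 0 H
  atom 2: C, bond orders sum to 4 (valence 4) → 0 H
  atom 3: F (halogen, monovalent) → 0 H
  atom 4: F (halogen, monovalent) → 0 H
  atom 5: C, bond orders sum to 2 (valence 4) → 2 H
  atom 6: C, bond orders sum to 2 (valence 4) → 2 H
  atom 7: C, bond orders sum to 3 (valence 4) → 1 H
  atom 8: N, bond orders sum to 1 (valence 3) → 2 H
  atom 9: C, bond orders sum to 3 (valence 4) → 1 H
  atom 10: C, bond orders sum to 4 (valence 4) → 0 H
  atom 11: O, bond orders sum to 2 (valence 2) → 0 H
  atom 12: O, bond orders sum to 2 (valence 2) → 0 H
  atom 13: C, bond orders sum to 1 (valence 4) → 3 H
  atom 14: C, bond orders sum to 3 (valence 4) → 1 H
  atom 15: C, bond orders sum to 3 (valence 4) → 1 H
  atom 16: O, bond orders sum to 2 (valence 2) → 0 H
  atom 17: C, bond orders sum to 3 (valence 4) → 1 H
  atom 18: C, bond orders sum to 4 (valence 4) → 0 H
  atom 19: O, bond orders sum to 2 (valence 2) → 0 H
  atom 20: O, bond orders sum to 2 (valence 2) → 0 H
  atom 21: C, bond orders sum to 1 (valence 4) → 3 H
  atom 22: C, bond orders sum to 4 (valence 4) → 0 H
  atom 23: C, bond orders sum to 4 (valence 4) → 0 H
  atom 24: C, bond orders sum to 2 (valence 4) → 2 H
  atom 25: C, bond orders sum to 4 (valence 4) → 0 H
  atom 26: O, bond orders sum to 2 (valence 2) → 0 H
  atom 27: O, bond orders sum to 2 (valence 2) → 0 H
  atom 28: C, bond orders sum to 1 (valence 4) → 3 H
Total hydrogens: 22.

22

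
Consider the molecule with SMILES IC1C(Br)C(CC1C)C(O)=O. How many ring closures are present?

1

In SMILES, each pair of matching ring-closure digits denotes one ring-closing bond; the number of such bonds equals the number of independent rings.
Ring-closure bonds here: 1.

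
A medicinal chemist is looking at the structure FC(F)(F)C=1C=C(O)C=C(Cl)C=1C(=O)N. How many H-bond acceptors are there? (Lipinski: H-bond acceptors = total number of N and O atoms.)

N atoms: 1; O atoms: 2.
Lipinski HBA = 1 + 2 = 3.

3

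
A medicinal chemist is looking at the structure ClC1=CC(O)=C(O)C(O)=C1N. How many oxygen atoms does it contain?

Scan the SMILES for O atoms (remember two-letter symbols like Cl and Br are single atoms).
Oxygen count: 3.

3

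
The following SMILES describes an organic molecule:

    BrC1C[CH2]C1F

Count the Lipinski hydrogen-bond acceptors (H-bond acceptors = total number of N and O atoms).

N atoms: 0; O atoms: 0.
Lipinski HBA = 0 + 0 = 0.

0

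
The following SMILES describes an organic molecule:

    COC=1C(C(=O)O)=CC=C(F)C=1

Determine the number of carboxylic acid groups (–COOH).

1

The carboxylic acid motif appears at heavy-atom position 5 in the SMILES.
Other groups present: 1 ether.
Carboxylic acid count: 1.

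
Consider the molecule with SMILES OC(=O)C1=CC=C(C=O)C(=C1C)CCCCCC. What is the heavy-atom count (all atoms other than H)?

18

Every atom symbol written in the SMILES (organic subset) is one heavy atom; implicit H are not written.
Heavy atoms by element → C:15, O:3.
Total: 18.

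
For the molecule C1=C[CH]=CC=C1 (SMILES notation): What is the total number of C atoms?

Count every carbon token in the SMILES (each C, including those in ring-closure positions and inside branches).
Carbon count: 6.

6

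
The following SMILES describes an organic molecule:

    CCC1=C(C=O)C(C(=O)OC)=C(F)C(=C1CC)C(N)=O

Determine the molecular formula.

C14H16FNO4

Walk through each heavy atom and fill implicit hydrogens from standard valence (C 4, N 3, O 2, S 2, halogen 1):
  atom 1: C, bond orders sum to 1 (valence 4) → 3 H
  atom 2: C, bond orders sum to 2 (valence 4) → 2 H
  atom 3: C, bond orders sum to 4 (valence 4) → 0 H
  atom 4: C, bond orders sum to 4 (valence 4) → 0 H
  atom 5: C, bond orders sum to 3 (valence 4) → 1 H
  atom 6: O, bond orders sum to 2 (valence 2) → 0 H
  atom 7: C, bond orders sum to 4 (valence 4) → 0 H
  atom 8: C, bond orders sum to 4 (valence 4) → 0 H
  atom 9: O, bond orders sum to 2 (valence 2) → 0 H
  atom 10: O, bond orders sum to 2 (valence 2) → 0 H
  atom 11: C, bond orders sum to 1 (valence 4) → 3 H
  atom 12: C, bond orders sum to 4 (valence 4) → 0 H
  atom 13: F (halogen, monovalent) → 0 H
  atom 14: C, bond orders sum to 4 (valence 4) → 0 H
  atom 15: C, bond orders sum to 4 (valence 4) → 0 H
  atom 16: C, bond orders sum to 2 (valence 4) → 2 H
  atom 17: C, bond orders sum to 1 (valence 4) → 3 H
  atom 18: C, bond orders sum to 4 (valence 4) → 0 H
  atom 19: N, bond orders sum to 1 (valence 3) → 2 H
  atom 20: O, bond orders sum to 2 (valence 2) → 0 H
Totals → C:14, H:16, F:1, N:1, O:4.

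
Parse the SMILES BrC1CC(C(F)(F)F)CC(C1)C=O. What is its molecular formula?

Walk through each heavy atom and fill implicit hydrogens from standard valence (C 4, N 3, O 2, S 2, halogen 1):
  atom 1: Br (halogen, monovalent) → 0 H
  atom 2: C, bond orders sum to 3 (valence 4) → 1 H
  atom 3: C, bond orders sum to 2 (valence 4) → 2 H
  atom 4: C, bond orders sum to 3 (valence 4) → 1 H
  atom 5: C, bond orders sum to 4 (valence 4) → 0 H
  atom 6: F (halogen, monovalent) → 0 H
  atom 7: F (halogen, monovalent) → 0 H
  atom 8: F (halogen, monovalent) → 0 H
  atom 9: C, bond orders sum to 2 (valence 4) → 2 H
  atom 10: C, bond orders sum to 3 (valence 4) → 1 H
  atom 11: C, bond orders sum to 2 (valence 4) → 2 H
  atom 12: C, bond orders sum to 3 (valence 4) → 1 H
  atom 13: O, bond orders sum to 2 (valence 2) → 0 H
Totals → C:8, H:10, Br:1, F:3, O:1.

C8H10BrF3O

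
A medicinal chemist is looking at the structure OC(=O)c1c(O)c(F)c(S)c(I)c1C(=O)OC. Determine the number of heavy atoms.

17

Every atom symbol written in the SMILES (organic subset) is one heavy atom; implicit H are not written.
Heavy atoms by element → C:9, F:1, I:1, O:5, S:1.
Total: 17.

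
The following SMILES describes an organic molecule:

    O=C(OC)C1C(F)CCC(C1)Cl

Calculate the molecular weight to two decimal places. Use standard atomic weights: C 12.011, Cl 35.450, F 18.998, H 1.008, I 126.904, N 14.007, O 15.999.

194.63 g/mol

First, the molecular formula is C8H12ClFO2 (counting implicit H from valence).
  C: 8 × 12.011 = 96.088
  Cl: 1 × 35.450 = 35.450
  F: 1 × 18.998 = 18.998
  H: 12 × 1.008 = 12.096
  O: 2 × 15.999 = 31.998
Sum: 8×12.011 + 1×35.450 + 1×18.998 + 12×1.008 + 2×15.999 = 194.630 → 194.63 g/mol.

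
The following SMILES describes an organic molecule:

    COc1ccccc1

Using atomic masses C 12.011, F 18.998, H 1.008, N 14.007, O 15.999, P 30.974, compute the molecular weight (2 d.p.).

First, the molecular formula is C7H8O (counting implicit H from valence).
  C: 7 × 12.011 = 84.077
  H: 8 × 1.008 = 8.064
  O: 1 × 15.999 = 15.999
Sum: 7×12.011 + 8×1.008 + 1×15.999 = 108.140 → 108.14 g/mol.

108.14 g/mol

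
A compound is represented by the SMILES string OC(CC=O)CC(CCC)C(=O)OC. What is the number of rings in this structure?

0

In SMILES, each pair of matching ring-closure digits denotes one ring-closing bond; the number of such bonds equals the number of independent rings.
Ring-closure bonds here: 0.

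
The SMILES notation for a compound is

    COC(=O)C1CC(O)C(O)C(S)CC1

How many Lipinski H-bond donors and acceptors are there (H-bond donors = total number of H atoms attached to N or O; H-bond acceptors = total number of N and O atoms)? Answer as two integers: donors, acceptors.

Donors: find every N or O and count the H atoms it carries.
  atom 2 (O): bond orders sum to 2 → 0 H
  atom 4 (O): bond orders sum to 2 → 0 H
  atom 8 (O): bond orders sum to 1 → 1 H
  atom 10 (O): bond orders sum to 1 → 1 H
Lipinski HBD = 2.
Acceptors: N atoms = 0, O atoms = 4 → HBA = 4.

2, 4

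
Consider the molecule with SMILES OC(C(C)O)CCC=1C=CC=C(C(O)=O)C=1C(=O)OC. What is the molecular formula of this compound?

Walk through each heavy atom and fill implicit hydrogens from standard valence (C 4, N 3, O 2, S 2, halogen 1):
  atom 1: O, bond orders sum to 1 (valence 2) → 1 H
  atom 2: C, bond orders sum to 3 (valence 4) → 1 H
  atom 3: C, bond orders sum to 3 (valence 4) → 1 H
  atom 4: C, bond orders sum to 1 (valence 4) → 3 H
  atom 5: O, bond orders sum to 1 (valence 2) → 1 H
  atom 6: C, bond orders sum to 2 (valence 4) → 2 H
  atom 7: C, bond orders sum to 2 (valence 4) → 2 H
  atom 8: C, bond orders sum to 4 (valence 4) → 0 H
  atom 9: C, bond orders sum to 3 (valence 4) → 1 H
  atom 10: C, bond orders sum to 3 (valence 4) → 1 H
  atom 11: C, bond orders sum to 3 (valence 4) → 1 H
  atom 12: C, bond orders sum to 4 (valence 4) → 0 H
  atom 13: C, bond orders sum to 4 (valence 4) → 0 H
  atom 14: O, bond orders sum to 1 (valence 2) → 1 H
  atom 15: O, bond orders sum to 2 (valence 2) → 0 H
  atom 16: C, bond orders sum to 4 (valence 4) → 0 H
  atom 17: C, bond orders sum to 4 (valence 4) → 0 H
  atom 18: O, bond orders sum to 2 (valence 2) → 0 H
  atom 19: O, bond orders sum to 2 (valence 2) → 0 H
  atom 20: C, bond orders sum to 1 (valence 4) → 3 H
Totals → C:14, H:18, O:6.
In Hill order: C14H18O6.

C14H18O6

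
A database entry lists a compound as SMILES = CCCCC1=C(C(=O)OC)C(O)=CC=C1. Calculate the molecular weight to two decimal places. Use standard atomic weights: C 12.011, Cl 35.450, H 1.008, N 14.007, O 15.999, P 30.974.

First, the molecular formula is C12H16O3 (counting implicit H from valence).
  C: 12 × 12.011 = 144.132
  H: 16 × 1.008 = 16.128
  O: 3 × 15.999 = 47.997
Sum: 12×12.011 + 16×1.008 + 3×15.999 = 208.257 → 208.26 g/mol.

208.26 g/mol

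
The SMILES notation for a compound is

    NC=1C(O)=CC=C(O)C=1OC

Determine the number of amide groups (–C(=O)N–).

Scan the SMILES for the amide motif — none present.
Groups that are present: 1 ether, 2 hydroxyl, 1 primary amine.

0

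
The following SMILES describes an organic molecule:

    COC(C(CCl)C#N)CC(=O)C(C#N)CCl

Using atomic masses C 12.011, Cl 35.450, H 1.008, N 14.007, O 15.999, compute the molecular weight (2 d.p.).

263.12 g/mol

First, the molecular formula is C10H12Cl2N2O2 (counting implicit H from valence).
  C: 10 × 12.011 = 120.110
  Cl: 2 × 35.450 = 70.900
  H: 12 × 1.008 = 12.096
  N: 2 × 14.007 = 28.014
  O: 2 × 15.999 = 31.998
Sum: 10×12.011 + 2×35.450 + 12×1.008 + 2×14.007 + 2×15.999 = 263.118 → 263.12 g/mol.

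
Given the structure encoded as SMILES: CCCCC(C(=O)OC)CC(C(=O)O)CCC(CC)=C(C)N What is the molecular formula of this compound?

C17H31NO4

Walk through each heavy atom and fill implicit hydrogens from standard valence (C 4, N 3, O 2, S 2, halogen 1):
  atom 1: C, bond orders sum to 1 (valence 4) → 3 H
  atom 2: C, bond orders sum to 2 (valence 4) → 2 H
  atom 3: C, bond orders sum to 2 (valence 4) → 2 H
  atom 4: C, bond orders sum to 2 (valence 4) → 2 H
  atom 5: C, bond orders sum to 3 (valence 4) → 1 H
  atom 6: C, bond orders sum to 4 (valence 4) → 0 H
  atom 7: O, bond orders sum to 2 (valence 2) → 0 H
  atom 8: O, bond orders sum to 2 (valence 2) → 0 H
  atom 9: C, bond orders sum to 1 (valence 4) → 3 H
  atom 10: C, bond orders sum to 2 (valence 4) → 2 H
  atom 11: C, bond orders sum to 3 (valence 4) → 1 H
  atom 12: C, bond orders sum to 4 (valence 4) → 0 H
  atom 13: O, bond orders sum to 2 (valence 2) → 0 H
  atom 14: O, bond orders sum to 1 (valence 2) → 1 H
  atom 15: C, bond orders sum to 2 (valence 4) → 2 H
  atom 16: C, bond orders sum to 2 (valence 4) → 2 H
  atom 17: C, bond orders sum to 4 (valence 4) → 0 H
  atom 18: C, bond orders sum to 2 (valence 4) → 2 H
  atom 19: C, bond orders sum to 1 (valence 4) → 3 H
  atom 20: C, bond orders sum to 4 (valence 4) → 0 H
  atom 21: C, bond orders sum to 1 (valence 4) → 3 H
  atom 22: N, bond orders sum to 1 (valence 3) → 2 H
Totals → C:17, H:31, N:1, O:4.
In Hill order: C17H31NO4.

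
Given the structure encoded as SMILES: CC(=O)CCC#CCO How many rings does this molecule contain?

0

In SMILES, each pair of matching ring-closure digits denotes one ring-closing bond; the number of such bonds equals the number of independent rings.
Ring-closure bonds here: 0.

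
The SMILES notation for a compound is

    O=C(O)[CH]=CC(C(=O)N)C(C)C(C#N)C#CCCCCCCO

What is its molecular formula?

Walk through each heavy atom and fill implicit hydrogens from standard valence (C 4, N 3, O 2, S 2, halogen 1):
  atom 1: O, bond orders sum to 2 (valence 2) → 0 H
  atom 2: C, bond orders sum to 4 (valence 4) → 0 H
  atom 3: O, bond orders sum to 1 (valence 2) → 1 H
  atom 4: C with explicit H count 1
  atom 5: C, bond orders sum to 3 (valence 4) → 1 H
  atom 6: C, bond orders sum to 3 (valence 4) → 1 H
  atom 7: C, bond orders sum to 4 (valence 4) → 0 H
  atom 8: O, bond orders sum to 2 (valence 2) → 0 H
  atom 9: N, bond orders sum to 1 (valence 3) → 2 H
  atom 10: C, bond orders sum to 3 (valence 4) → 1 H
  atom 11: C, bond orders sum to 1 (valence 4) → 3 H
  atom 12: C, bond orders sum to 3 (valence 4) → 1 H
  atom 13: C, bond orders sum to 4 (valence 4) → 0 H
  atom 14: N, bond orders sum to 3 (valence 3) → 0 H
  atom 15: C, bond orders sum to 4 (valence 4) → 0 H
  atom 16: C, bond orders sum to 4 (valence 4) → 0 H
  atom 17: C, bond orders sum to 2 (valence 4) → 2 H
  atom 18: C, bond orders sum to 2 (valence 4) → 2 H
  atom 19: C, bond orders sum to 2 (valence 4) → 2 H
  atom 20: C, bond orders sum to 2 (valence 4) → 2 H
  atom 21: C, bond orders sum to 2 (valence 4) → 2 H
  atom 22: C, bond orders sum to 2 (valence 4) → 2 H
  atom 23: O, bond orders sum to 1 (valence 2) → 1 H
Totals → C:17, H:24, N:2, O:4.
In Hill order: C17H24N2O4.

C17H24N2O4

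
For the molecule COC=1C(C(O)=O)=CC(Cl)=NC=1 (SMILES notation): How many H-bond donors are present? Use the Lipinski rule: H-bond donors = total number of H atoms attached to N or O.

Donors: find every N or O and count the H atoms it carries.
  atom 2 (O): bond orders sum to 2 → 0 H
  atom 6 (O): bond orders sum to 1 → 1 H
  atom 7 (O): bond orders sum to 2 → 0 H
  atom 11 (N): bond orders sum to 3 → 0 H
Lipinski HBD = 1.

1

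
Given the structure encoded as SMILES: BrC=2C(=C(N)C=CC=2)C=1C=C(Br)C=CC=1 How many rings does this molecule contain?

In SMILES, each pair of matching ring-closure digits denotes one ring-closing bond; the number of such bonds equals the number of independent rings.
Ring-closure bonds here: 2.

2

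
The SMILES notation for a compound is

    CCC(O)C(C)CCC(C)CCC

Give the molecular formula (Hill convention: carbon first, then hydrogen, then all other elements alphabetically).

C12H26O

Walk through each heavy atom and fill implicit hydrogens from standard valence (C 4, N 3, O 2, S 2, halogen 1):
  atom 1: C, bond orders sum to 1 (valence 4) → 3 H
  atom 2: C, bond orders sum to 2 (valence 4) → 2 H
  atom 3: C, bond orders sum to 3 (valence 4) → 1 H
  atom 4: O, bond orders sum to 1 (valence 2) → 1 H
  atom 5: C, bond orders sum to 3 (valence 4) → 1 H
  atom 6: C, bond orders sum to 1 (valence 4) → 3 H
  atom 7: C, bond orders sum to 2 (valence 4) → 2 H
  atom 8: C, bond orders sum to 2 (valence 4) → 2 H
  atom 9: C, bond orders sum to 3 (valence 4) → 1 H
  atom 10: C, bond orders sum to 1 (valence 4) → 3 H
  atom 11: C, bond orders sum to 2 (valence 4) → 2 H
  atom 12: C, bond orders sum to 2 (valence 4) → 2 H
  atom 13: C, bond orders sum to 1 (valence 4) → 3 H
Totals → C:12, H:26, O:1.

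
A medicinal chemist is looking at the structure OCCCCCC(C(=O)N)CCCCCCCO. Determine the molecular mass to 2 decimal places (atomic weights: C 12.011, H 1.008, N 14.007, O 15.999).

First, the molecular formula is C14H29NO3 (counting implicit H from valence).
  C: 14 × 12.011 = 168.154
  H: 29 × 1.008 = 29.232
  N: 1 × 14.007 = 14.007
  O: 3 × 15.999 = 47.997
Sum: 14×12.011 + 29×1.008 + 1×14.007 + 3×15.999 = 259.390 → 259.39 g/mol.

259.39 g/mol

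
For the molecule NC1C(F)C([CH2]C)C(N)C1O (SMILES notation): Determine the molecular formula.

Walk through each heavy atom and fill implicit hydrogens from standard valence (C 4, N 3, O 2, S 2, halogen 1):
  atom 1: N, bond orders sum to 1 (valence 3) → 2 H
  atom 2: C, bond orders sum to 3 (valence 4) → 1 H
  atom 3: C, bond orders sum to 3 (valence 4) → 1 H
  atom 4: F (halogen, monovalent) → 0 H
  atom 5: C, bond orders sum to 3 (valence 4) → 1 H
  atom 6: C with explicit H count 2
  atom 7: C, bond orders sum to 1 (valence 4) → 3 H
  atom 8: C, bond orders sum to 3 (valence 4) → 1 H
  atom 9: N, bond orders sum to 1 (valence 3) → 2 H
  atom 10: C, bond orders sum to 3 (valence 4) → 1 H
  atom 11: O, bond orders sum to 1 (valence 2) → 1 H
Totals → C:7, H:15, F:1, N:2, O:1.

C7H15FN2O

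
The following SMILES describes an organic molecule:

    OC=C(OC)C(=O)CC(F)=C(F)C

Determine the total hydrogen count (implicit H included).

10

Walk through each heavy atom and fill implicit hydrogens from standard valence (C 4, N 3, O 2, S 2, halogen 1):
  atom 1: O, bond orders sum to 1 (valence 2) → 1 H
  atom 2: C, bond orders sum to 3 (valence 4) → 1 H
  atom 3: C, bond orders sum to 4 (valence 4) → 0 H
  atom 4: O, bond orders sum to 2 (valence 2) → 0 H
  atom 5: C, bond orders sum to 1 (valence 4) → 3 H
  atom 6: C, bond orders sum to 4 (valence 4) → 0 H
  atom 7: O, bond orders sum to 2 (valence 2) → 0 H
  atom 8: C, bond orders sum to 2 (valence 4) → 2 H
  atom 9: C, bond orders sum to 4 (valence 4) → 0 H
  atom 10: F (halogen, monovalent) → 0 H
  atom 11: C, bond orders sum to 4 (valence 4) → 0 H
  atom 12: F (halogen, monovalent) → 0 H
  atom 13: C, bond orders sum to 1 (valence 4) → 3 H
Total hydrogens: 10.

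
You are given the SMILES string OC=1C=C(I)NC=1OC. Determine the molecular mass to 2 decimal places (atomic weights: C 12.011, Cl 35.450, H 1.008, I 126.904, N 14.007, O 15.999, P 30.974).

First, the molecular formula is C5H6INO2 (counting implicit H from valence).
  C: 5 × 12.011 = 60.055
  H: 6 × 1.008 = 6.048
  I: 1 × 126.904 = 126.904
  N: 1 × 14.007 = 14.007
  O: 2 × 15.999 = 31.998
Sum: 5×12.011 + 6×1.008 + 1×126.904 + 1×14.007 + 2×15.999 = 239.012 → 239.01 g/mol.

239.01 g/mol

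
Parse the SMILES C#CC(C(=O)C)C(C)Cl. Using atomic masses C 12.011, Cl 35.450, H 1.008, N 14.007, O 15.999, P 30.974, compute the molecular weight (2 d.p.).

144.60 g/mol

First, the molecular formula is C7H9ClO (counting implicit H from valence).
  C: 7 × 12.011 = 84.077
  Cl: 1 × 35.450 = 35.450
  H: 9 × 1.008 = 9.072
  O: 1 × 15.999 = 15.999
Sum: 7×12.011 + 1×35.450 + 9×1.008 + 1×15.999 = 144.598 → 144.60 g/mol.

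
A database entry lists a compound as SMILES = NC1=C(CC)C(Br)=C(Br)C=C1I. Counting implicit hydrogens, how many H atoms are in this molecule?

8

Walk through each heavy atom and fill implicit hydrogens from standard valence (C 4, N 3, O 2, S 2, halogen 1):
  atom 1: N, bond orders sum to 1 (valence 3) → 2 H
  atom 2: C, bond orders sum to 4 (valence 4) → 0 H
  atom 3: C, bond orders sum to 4 (valence 4) → 0 H
  atom 4: C, bond orders sum to 2 (valence 4) → 2 H
  atom 5: C, bond orders sum to 1 (valence 4) → 3 H
  atom 6: C, bond orders sum to 4 (valence 4) → 0 H
  atom 7: Br (halogen, monovalent) → 0 H
  atom 8: C, bond orders sum to 4 (valence 4) → 0 H
  atom 9: Br (halogen, monovalent) → 0 H
  atom 10: C, bond orders sum to 3 (valence 4) → 1 H
  atom 11: C, bond orders sum to 4 (valence 4) → 0 H
  atom 12: I (halogen, monovalent) → 0 H
Total hydrogens: 8.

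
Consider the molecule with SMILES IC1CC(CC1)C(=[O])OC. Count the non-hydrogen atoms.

Every atom symbol written in the SMILES (organic subset) is one heavy atom; implicit H are not written.
Heavy atoms by element → C:7, I:1, O:2.
Total: 10.

10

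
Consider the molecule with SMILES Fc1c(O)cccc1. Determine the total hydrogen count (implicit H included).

Walk through each heavy atom and fill implicit hydrogens from standard valence (C 4, N 3, O 2, S 2, halogen 1); for lowercase aromatic atoms, an aromatic c carries 1 H when it has two neighbours and 0 H with three, and aromatic n carries 0 H:
  atom 1: F (halogen, monovalent) → 0 H
  atom 2: aromatic c, 3 neighbours → 0 H
  atom 3: aromatic c, 3 neighbours → 0 H
  atom 4: O, bond orders sum to 1 (valence 2) → 1 H
  atom 5: aromatic c, 2 neighbours → 1 H
  atom 6: aromatic c, 2 neighbours → 1 H
  atom 7: aromatic c, 2 neighbours → 1 H
  atom 8: aromatic c, 2 neighbours → 1 H
Total hydrogens: 5.

5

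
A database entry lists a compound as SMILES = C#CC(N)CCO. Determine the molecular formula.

C5H9NO

Walk through each heavy atom and fill implicit hydrogens from standard valence (C 4, N 3, O 2, S 2, halogen 1):
  atom 1: C, bond orders sum to 3 (valence 4) → 1 H
  atom 2: C, bond orders sum to 4 (valence 4) → 0 H
  atom 3: C, bond orders sum to 3 (valence 4) → 1 H
  atom 4: N, bond orders sum to 1 (valence 3) → 2 H
  atom 5: C, bond orders sum to 2 (valence 4) → 2 H
  atom 6: C, bond orders sum to 2 (valence 4) → 2 H
  atom 7: O, bond orders sum to 1 (valence 2) → 1 H
Totals → C:5, H:9, N:1, O:1.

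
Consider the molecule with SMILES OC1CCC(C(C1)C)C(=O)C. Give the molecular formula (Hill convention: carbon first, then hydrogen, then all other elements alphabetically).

Walk through each heavy atom and fill implicit hydrogens from standard valence (C 4, N 3, O 2, S 2, halogen 1):
  atom 1: O, bond orders sum to 1 (valence 2) → 1 H
  atom 2: C, bond orders sum to 3 (valence 4) → 1 H
  atom 3: C, bond orders sum to 2 (valence 4) → 2 H
  atom 4: C, bond orders sum to 2 (valence 4) → 2 H
  atom 5: C, bond orders sum to 3 (valence 4) → 1 H
  atom 6: C, bond orders sum to 3 (valence 4) → 1 H
  atom 7: C, bond orders sum to 2 (valence 4) → 2 H
  atom 8: C, bond orders sum to 1 (valence 4) → 3 H
  atom 9: C, bond orders sum to 4 (valence 4) → 0 H
  atom 10: O, bond orders sum to 2 (valence 2) → 0 H
  atom 11: C, bond orders sum to 1 (valence 4) → 3 H
Totals → C:9, H:16, O:2.
In Hill order: C9H16O2.

C9H16O2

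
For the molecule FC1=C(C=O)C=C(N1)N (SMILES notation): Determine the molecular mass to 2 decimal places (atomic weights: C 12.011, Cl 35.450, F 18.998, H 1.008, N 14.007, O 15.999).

First, the molecular formula is C5H5FN2O (counting implicit H from valence).
  C: 5 × 12.011 = 60.055
  F: 1 × 18.998 = 18.998
  H: 5 × 1.008 = 5.040
  N: 2 × 14.007 = 28.014
  O: 1 × 15.999 = 15.999
Sum: 5×12.011 + 1×18.998 + 5×1.008 + 2×14.007 + 1×15.999 = 128.106 → 128.11 g/mol.

128.11 g/mol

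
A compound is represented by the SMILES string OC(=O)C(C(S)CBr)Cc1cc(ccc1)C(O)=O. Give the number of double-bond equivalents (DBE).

6

Molecular formula: C12H13BrO4S.
DoU = (2C + 2 + N − H − X) / 2, where X is the halogen count and O/S are ignored.
    = (2·12 + 2 + 0 − 13 − 1) / 2 = 12 / 2 = 6.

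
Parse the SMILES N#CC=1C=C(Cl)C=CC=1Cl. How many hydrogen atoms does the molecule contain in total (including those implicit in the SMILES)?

Walk through each heavy atom and fill implicit hydrogens from standard valence (C 4, N 3, O 2, S 2, halogen 1):
  atom 1: N, bond orders sum to 3 (valence 3) → 0 H
  atom 2: C, bond orders sum to 4 (valence 4) → 0 H
  atom 3: C, bond orders sum to 4 (valence 4) → 0 H
  atom 4: C, bond orders sum to 3 (valence 4) → 1 H
  atom 5: C, bond orders sum to 4 (valence 4) → 0 H
  atom 6: Cl (halogen, monovalent) → 0 H
  atom 7: C, bond orders sum to 3 (valence 4) → 1 H
  atom 8: C, bond orders sum to 3 (valence 4) → 1 H
  atom 9: C, bond orders sum to 4 (valence 4) → 0 H
  atom 10: Cl (halogen, monovalent) → 0 H
Total hydrogens: 3.

3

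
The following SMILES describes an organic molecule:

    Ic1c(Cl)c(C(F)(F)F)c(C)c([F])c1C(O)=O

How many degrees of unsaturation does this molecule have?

5

Molecular formula: C9H4ClF4IO2.
DoU = (2C + 2 + N − H − X) / 2, where X is the halogen count and O/S are ignored.
    = (2·9 + 2 + 0 − 4 − 6) / 2 = 10 / 2 = 5.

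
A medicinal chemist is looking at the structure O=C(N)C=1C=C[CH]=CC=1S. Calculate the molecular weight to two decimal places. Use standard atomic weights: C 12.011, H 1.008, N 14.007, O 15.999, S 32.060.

First, the molecular formula is C7H7NOS (counting implicit H from valence).
  C: 7 × 12.011 = 84.077
  H: 7 × 1.008 = 7.056
  N: 1 × 14.007 = 14.007
  O: 1 × 15.999 = 15.999
  S: 1 × 32.060 = 32.060
Sum: 7×12.011 + 7×1.008 + 1×14.007 + 1×15.999 + 1×32.060 = 153.199 → 153.20 g/mol.

153.20 g/mol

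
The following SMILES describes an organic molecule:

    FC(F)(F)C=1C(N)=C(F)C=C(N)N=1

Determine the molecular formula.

C6H5F4N3

Walk through each heavy atom and fill implicit hydrogens from standard valence (C 4, N 3, O 2, S 2, halogen 1):
  atom 1: F (halogen, monovalent) → 0 H
  atom 2: C, bond orders sum to 4 (valence 4) → 0 H
  atom 3: F (halogen, monovalent) → 0 H
  atom 4: F (halogen, monovalent) → 0 H
  atom 5: C, bond orders sum to 4 (valence 4) → 0 H
  atom 6: C, bond orders sum to 4 (valence 4) → 0 H
  atom 7: N, bond orders sum to 1 (valence 3) → 2 H
  atom 8: C, bond orders sum to 4 (valence 4) → 0 H
  atom 9: F (halogen, monovalent) → 0 H
  atom 10: C, bond orders sum to 3 (valence 4) → 1 H
  atom 11: C, bond orders sum to 4 (valence 4) → 0 H
  atom 12: N, bond orders sum to 1 (valence 3) → 2 H
  atom 13: N, bond orders sum to 3 (valence 3) → 0 H
Totals → C:6, H:5, F:4, N:3.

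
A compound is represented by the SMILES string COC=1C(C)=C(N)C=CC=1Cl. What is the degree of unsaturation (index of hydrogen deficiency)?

Degree of unsaturation = (number of rings) + (number of π bonds).
Ring closures in the SMILES: 1.
π bonds: 3 double bonds (each 1 DoU) → 3 DoU from unsaturation.
Total DoU = 1 + 3 = 4.

4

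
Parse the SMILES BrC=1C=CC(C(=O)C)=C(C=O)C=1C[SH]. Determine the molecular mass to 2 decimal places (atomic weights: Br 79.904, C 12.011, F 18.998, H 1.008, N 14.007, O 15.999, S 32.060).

First, the molecular formula is C10H9BrO2S (counting implicit H from valence).
  Br: 1 × 79.904 = 79.904
  C: 10 × 12.011 = 120.110
  H: 9 × 1.008 = 9.072
  O: 2 × 15.999 = 31.998
  S: 1 × 32.060 = 32.060
Sum: 1×79.904 + 10×12.011 + 9×1.008 + 2×15.999 + 1×32.060 = 273.144 → 273.14 g/mol.

273.14 g/mol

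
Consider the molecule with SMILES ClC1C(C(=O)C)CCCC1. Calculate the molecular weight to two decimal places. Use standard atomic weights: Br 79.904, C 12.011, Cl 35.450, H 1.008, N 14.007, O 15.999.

First, the molecular formula is C8H13ClO (counting implicit H from valence).
  C: 8 × 12.011 = 96.088
  Cl: 1 × 35.450 = 35.450
  H: 13 × 1.008 = 13.104
  O: 1 × 15.999 = 15.999
Sum: 8×12.011 + 1×35.450 + 13×1.008 + 1×15.999 = 160.641 → 160.64 g/mol.

160.64 g/mol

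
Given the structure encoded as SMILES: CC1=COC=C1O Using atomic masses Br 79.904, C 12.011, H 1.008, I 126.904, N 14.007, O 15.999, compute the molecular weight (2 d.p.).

98.10 g/mol

First, the molecular formula is C5H6O2 (counting implicit H from valence).
  C: 5 × 12.011 = 60.055
  H: 6 × 1.008 = 6.048
  O: 2 × 15.999 = 31.998
Sum: 5×12.011 + 6×1.008 + 2×15.999 = 98.101 → 98.10 g/mol.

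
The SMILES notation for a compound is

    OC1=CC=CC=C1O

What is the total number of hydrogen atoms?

6

Walk through each heavy atom and fill implicit hydrogens from standard valence (C 4, N 3, O 2, S 2, halogen 1):
  atom 1: O, bond orders sum to 1 (valence 2) → 1 H
  atom 2: C, bond orders sum to 4 (valence 4) → 0 H
  atom 3: C, bond orders sum to 3 (valence 4) → 1 H
  atom 4: C, bond orders sum to 3 (valence 4) → 1 H
  atom 5: C, bond orders sum to 3 (valence 4) → 1 H
  atom 6: C, bond orders sum to 3 (valence 4) → 1 H
  atom 7: C, bond orders sum to 4 (valence 4) → 0 H
  atom 8: O, bond orders sum to 1 (valence 2) → 1 H
Total hydrogens: 6.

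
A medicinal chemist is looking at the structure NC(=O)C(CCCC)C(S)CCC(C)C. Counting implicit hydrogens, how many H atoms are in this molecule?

Walk through each heavy atom and fill implicit hydrogens from standard valence (C 4, N 3, O 2, S 2, halogen 1):
  atom 1: N, bond orders sum to 1 (valence 3) → 2 H
  atom 2: C, bond orders sum to 4 (valence 4) → 0 H
  atom 3: O, bond orders sum to 2 (valence 2) → 0 H
  atom 4: C, bond orders sum to 3 (valence 4) → 1 H
  atom 5: C, bond orders sum to 2 (valence 4) → 2 H
  atom 6: C, bond orders sum to 2 (valence 4) → 2 H
  atom 7: C, bond orders sum to 2 (valence 4) → 2 H
  atom 8: C, bond orders sum to 1 (valence 4) → 3 H
  atom 9: C, bond orders sum to 3 (valence 4) → 1 H
  atom 10: S, bond orders sum to 1 (valence 2) → 1 H
  atom 11: C, bond orders sum to 2 (valence 4) → 2 H
  atom 12: C, bond orders sum to 2 (valence 4) → 2 H
  atom 13: C, bond orders sum to 3 (valence 4) → 1 H
  atom 14: C, bond orders sum to 1 (valence 4) → 3 H
  atom 15: C, bond orders sum to 1 (valence 4) → 3 H
Total hydrogens: 25.

25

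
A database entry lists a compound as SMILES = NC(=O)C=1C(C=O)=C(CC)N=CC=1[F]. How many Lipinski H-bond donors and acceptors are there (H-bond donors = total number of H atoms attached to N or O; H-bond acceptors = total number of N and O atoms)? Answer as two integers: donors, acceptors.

2, 4

Donors: find every N or O and count the H atoms it carries.
  atom 1 (N): bond orders sum to 1 → 2 H
  atom 3 (O): bond orders sum to 2 → 0 H
  atom 7 (O): bond orders sum to 2 → 0 H
  atom 11 (N): bond orders sum to 3 → 0 H
Lipinski HBD = 2.
Acceptors: N atoms = 2, O atoms = 2 → HBA = 4.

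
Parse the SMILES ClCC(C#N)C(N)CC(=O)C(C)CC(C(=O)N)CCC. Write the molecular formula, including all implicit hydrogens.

C14H24ClN3O2

Walk through each heavy atom and fill implicit hydrogens from standard valence (C 4, N 3, O 2, S 2, halogen 1):
  atom 1: Cl (halogen, monovalent) → 0 H
  atom 2: C, bond orders sum to 2 (valence 4) → 2 H
  atom 3: C, bond orders sum to 3 (valence 4) → 1 H
  atom 4: C, bond orders sum to 4 (valence 4) → 0 H
  atom 5: N, bond orders sum to 3 (valence 3) → 0 H
  atom 6: C, bond orders sum to 3 (valence 4) → 1 H
  atom 7: N, bond orders sum to 1 (valence 3) → 2 H
  atom 8: C, bond orders sum to 2 (valence 4) → 2 H
  atom 9: C, bond orders sum to 4 (valence 4) → 0 H
  atom 10: O, bond orders sum to 2 (valence 2) → 0 H
  atom 11: C, bond orders sum to 3 (valence 4) → 1 H
  atom 12: C, bond orders sum to 1 (valence 4) → 3 H
  atom 13: C, bond orders sum to 2 (valence 4) → 2 H
  atom 14: C, bond orders sum to 3 (valence 4) → 1 H
  atom 15: C, bond orders sum to 4 (valence 4) → 0 H
  atom 16: O, bond orders sum to 2 (valence 2) → 0 H
  atom 17: N, bond orders sum to 1 (valence 3) → 2 H
  atom 18: C, bond orders sum to 2 (valence 4) → 2 H
  atom 19: C, bond orders sum to 2 (valence 4) → 2 H
  atom 20: C, bond orders sum to 1 (valence 4) → 3 H
Totals → C:14, H:24, Cl:1, N:3, O:2.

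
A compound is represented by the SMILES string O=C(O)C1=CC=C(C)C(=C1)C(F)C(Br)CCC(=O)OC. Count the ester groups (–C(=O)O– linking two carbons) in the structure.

1

The ester motif appears at heavy-atom position 17 in the SMILES.
Other groups present: 1 carboxylic acid.
Ester count: 1.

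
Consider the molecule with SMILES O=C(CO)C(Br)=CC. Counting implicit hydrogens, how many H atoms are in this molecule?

7

Walk through each heavy atom and fill implicit hydrogens from standard valence (C 4, N 3, O 2, S 2, halogen 1):
  atom 1: O, bond orders sum to 2 (valence 2) → 0 H
  atom 2: C, bond orders sum to 4 (valence 4) → 0 H
  atom 3: C, bond orders sum to 2 (valence 4) → 2 H
  atom 4: O, bond orders sum to 1 (valence 2) → 1 H
  atom 5: C, bond orders sum to 4 (valence 4) → 0 H
  atom 6: Br (halogen, monovalent) → 0 H
  atom 7: C, bond orders sum to 3 (valence 4) → 1 H
  atom 8: C, bond orders sum to 1 (valence 4) → 3 H
Total hydrogens: 7.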